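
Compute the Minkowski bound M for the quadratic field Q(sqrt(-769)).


d = -769, d mod 4 = 3, so disc(K) = 4d = -3076; |disc(K)| = 3076
Imaginary quadratic field, so n = 2, s = r2 = 1, r1 = 0
M = (n!/n^n) * (4/pi)^s * sqrt(|disc(K)|) = (2!/2^2) * (4/pi)^1 * sqrt(3076)
= 0.5 * 1.273240 * 55.461698
= 35.3080

35.3080


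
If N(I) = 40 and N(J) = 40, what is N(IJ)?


N(IJ) = N(I) * N(J)
= 40 * 40
= 1600

1600


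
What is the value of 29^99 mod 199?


p = 199 is prime and the exponent is (p-1)/2 = 99, so by Euler's criterion 29^99 = (29/199) = +1 or -1 mod 199.
Compute by square-and-multiply:
  99 = 64 + 32 + 2 + 1 (binary 1100011)
  Repeated squaring mod 199: 29^1 = 29, 29^2 = 45, 29^4 = 35, 29^8 = 31, 29^16 = 165, 29^32 = 161, 29^64 = 51
  29^99 = 29^64 * 29^32 * 29^2 * 29^1 = 51 * 161 * 45 * 29 mod 199
    51 * 161 = 8211 = 52 mod 199
    52 * 45 = 2340 = 151 mod 199
    151 * 29 = 4379 = 1 mod 199
  29^99 = 1 mod 199
Result 1: 29 is a quadratic residue mod 199.
29^99 mod 199 = 1

1


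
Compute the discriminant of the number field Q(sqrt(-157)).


For K = Q(sqrt(d)) with d squarefree: disc(K) = d if d = 1 mod 4, and disc(K) = 4d if d = 2 or 3 mod 4.
Here d = -157, and d mod 4 = 3.
d = 3 mod 4, not 1 (O_K = Z[sqrt(d)]), so disc(K) = 4d = 4 * (-157) = -628

-628


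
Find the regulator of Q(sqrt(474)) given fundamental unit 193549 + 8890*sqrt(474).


epsilon = 193549 + 8890*sqrt(474)
= 387098.0000
R = ln(387098.0000)
= 12.8664

12.8664


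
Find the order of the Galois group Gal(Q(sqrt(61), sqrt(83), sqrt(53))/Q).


The 3 square roots of distinct primes are multiplicatively independent over Q,
so [K:Q] = 2^3 and Gal(K/Q) is isomorphic to (Z/2Z)^3.
|Gal| = 2^3 = 8

8


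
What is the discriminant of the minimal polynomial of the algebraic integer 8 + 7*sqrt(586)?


The element 8 + 7*sqrt(586) has minimal polynomial:
x^2 - 16*x - 28650
Discriminant = (-16)^2 - 4*(-28650)
= 256 + 114600
= 114856

114856


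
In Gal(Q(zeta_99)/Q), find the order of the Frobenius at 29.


The Frobenius at p in Gal(Q(zeta_n)/Q) = (Z/nZ)* is the class of p, so its order is ord_99(29), the smallest k >= 1 with 29^k = 1 mod 99.
n = 99 = 3^2 * 11, phi(99) = 60; the order divides phi(n).
Divisors of 60: 1, 2, 3, 4, 5, 6, 10, 12, 15, 20, 30, 60
Repeated squaring mod 99: 29^1 = 29, 29^2 = 49, 29^4 = 25, 29^8 = 31, 29^16 = 70, 29^32 = 49
Test divisors in increasing order:
  k=1: 29^1 = 29 mod 99
  k=2: 29^2 = 49 mod 99
  k=3: 29^3 = 49 * 29 = 35 mod 99
  k=4: 29^4 = 25 mod 99
  k=5: 29^5 = 25 * 29 = 32 mod 99
  k=6: 29^6 = 25 * 49 = 37 mod 99
  k=10: 29^10 = 31 * 49 = 34 mod 99
  k=12: 29^12 = 31 * 25 = 82 mod 99
  k=15: 29^15 = 31 * 25 * 49 * 29 = 98 mod 99
  k=20: 29^20 = 70 * 25 = 67 mod 99
  k=30: 29^30 = 70 * 31 * 25 * 49 = 1 mod 99  <- first divisor giving 1
Order = 30

30


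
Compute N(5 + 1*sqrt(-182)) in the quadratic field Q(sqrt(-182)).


N(a + b*sqrt(d)) = a^2 - d*b^2
= (5)^2 - (-182)*(1)^2
= 25 + 182
= 207

207


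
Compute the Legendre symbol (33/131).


p = 131 is prime, so compute (33/131) with the reciprocity algorithm (Jacobi-symbol steps: pull out 2s via (2/n), flip via reciprocity, reduce):
  reciprocity: (33/131) -> +(131/33)
  reduce: (32/33)
  pull out 2: (2/33) = +1  (since 33 mod 8 = 1)
  pull out 2: (2/33) = +1  (since 33 mod 8 = 1)
  pull out 2: (2/33) = +1  (since 33 mod 8 = 1)
  pull out 2: (2/33) = +1  (since 33 mod 8 = 1)
  pull out 2: (2/33) = +1  (since 33 mod 8 = 1)
  (1/33) = 1
Product of signs = 1
(33/131) = 1

1


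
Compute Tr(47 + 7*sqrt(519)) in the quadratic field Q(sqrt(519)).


Tr(a + b*sqrt(d)) = (a + b*sqrt(d)) + (a - b*sqrt(d)) = 2a
= 2 * (47)
= 94

94


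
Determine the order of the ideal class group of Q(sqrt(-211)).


K = Q(sqrt(-211)). d mod 4 = 1, so D = disc(K) = d = -211
h(K) equals the number of primitive reduced positive-definite forms (a, b, c) = a*x^2 + b*x*y + c*y^2 with b^2 - 4ac = D,
where reduced means |b| <= a <= c, with b >= 0 whenever |b| = a or a = c, and primitive means gcd(a, b, c) = 1.
Reduced forces 3a^2 <= |D| = 211, so 1 <= a <= 8; b must have the parity of D, and c = (b^2 - D)/(4a) must be an integer >= a.
Enumerate a = 1..8, b in [-a, a]:
  a=1: (1, 1, 53)  [1]
  a=2..4: none
  a=5: (5, -3, 11), (5, 3, 11)  [2]
  a=6..8: none
Total reduced forms: 1 + 2 = 3
h = 3

3


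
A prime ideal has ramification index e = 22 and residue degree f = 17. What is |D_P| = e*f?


|D_P| = e * f
= 22 * 17
= 374

374


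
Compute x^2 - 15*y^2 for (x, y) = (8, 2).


x^2 - d*y^2
= 8^2 - 15*2^2
= 64 - 60
= 4

4


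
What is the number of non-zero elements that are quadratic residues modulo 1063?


For prime p, the number of non-zero quadratic residues is (p-1)/2.
= (1063-1)/2
= 531

531


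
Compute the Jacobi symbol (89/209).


Compute (89/209) via quadratic reciprocity:
  reciprocity: (89/209) -> +(209/89)
  reduce: (31/89)
  reciprocity: (31/89) -> +(89/31)
  reduce: (27/31)
  reciprocity: (27/31) -> -(31/27)
  reduce: (4/27)
  pull out 2: (2/27) = -1  (since 27 mod 8 = 3)
  pull out 2: (2/27) = -1  (since 27 mod 8 = 3)
  (1/27) = 1
Product of signs = -1

-1


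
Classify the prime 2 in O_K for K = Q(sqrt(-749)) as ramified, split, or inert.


K = Q(sqrt(-749)). Since d mod 4 = 3, disc(K) = -2996.
Check p | disc: -2996 mod 2 = 0.
p divides disc, so p ramifies: (p) = P^2 with e=2, f=1, g=1.
Therefore p is ramified.

ramified


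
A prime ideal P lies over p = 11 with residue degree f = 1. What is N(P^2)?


N(P^a) = p^(a*f)
= 11^(2*1)
= 11^2
= 121

121


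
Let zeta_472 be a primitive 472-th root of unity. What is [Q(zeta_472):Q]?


The degree equals Euler's totient phi(472).
472 = 2^3 * 59
phi(472) = 232

232


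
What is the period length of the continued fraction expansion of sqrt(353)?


Run the CF algorithm for sqrt(353).
a_0 = floor(sqrt(353)) = 18; set m_0=0, q_0=1.
Recurrence: m' = q*a - m,  q' = (d - m'^2)/q,  a' = floor((a_0 + m')/q').
  step 1: m=18, q=29, a=1
  step 2: m=11, q=8, a=3
  step 3: m=13, q=23, a=1
  step 4: m=10, q=11, a=2
  step 5: m=12, q=19, a=1
  step 6: m=7, q=16, a=1
  step 7: m=9, q=17, a=1
  step 8: m=8, q=17, a=1
  step 9: m=9, q=16, a=1
  step 10: m=7, q=19, a=1
  step 11: m=12, q=11, a=2
  step 12: m=10, q=23, a=1
  step 13: m=13, q=8, a=3
  step 14: m=11, q=29, a=1
  step 15: m=18, q=1, a=36
a_15 = 2*a_0 = 36, so the period closes here.
sqrt(353) = [18; 1, 3, 1, 2, 1, 1, 1, 1, 1, 1, 2, 1, 3, 1, 36]
Period length = 15

15


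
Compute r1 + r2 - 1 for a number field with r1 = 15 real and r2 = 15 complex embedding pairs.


By Dirichlet's unit theorem:
rank = r1 + r2 - 1
= 15 + 15 - 1
= 29

29


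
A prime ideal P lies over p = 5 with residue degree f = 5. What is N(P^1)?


N(P^a) = p^(a*f)
= 5^(1*5)
= 5^5
= 3125

3125


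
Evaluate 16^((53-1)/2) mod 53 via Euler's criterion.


p = 53 is prime and the exponent is (p-1)/2 = 26, so by Euler's criterion 16^26 = (16/53) = +1 or -1 mod 53.
Compute by square-and-multiply:
  26 = 16 + 8 + 2 (binary 11010)
  Repeated squaring mod 53: 16^1 = 16, 16^2 = 44, 16^4 = 28, 16^8 = 42, 16^16 = 15
  16^26 = 16^16 * 16^8 * 16^2 = 15 * 42 * 44 mod 53
    15 * 42 = 630 = 47 mod 53
    47 * 44 = 2068 = 1 mod 53
  16^26 = 1 mod 53
Result 1: 16 is a quadratic residue mod 53.
16^26 mod 53 = 1

1


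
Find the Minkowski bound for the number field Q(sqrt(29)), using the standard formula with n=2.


d = 29, d mod 4 = 1, so disc(K) = d = 29; |disc(K)| = 29
Real quadratic field, so n = 2, s = r2 = 0, r1 = 2
M = (n!/n^n) * (4/pi)^s * sqrt(|disc(K)|) = (2!/2^2) * (4/pi)^0 * sqrt(29)
= 0.5 * 1.000000 * 5.385165
= 2.6926

2.6926


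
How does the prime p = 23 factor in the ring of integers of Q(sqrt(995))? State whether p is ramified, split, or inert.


K = Q(sqrt(995)). Since d mod 4 = 3, disc(K) = 3980.
Check p | disc: 3980 mod 23 = 1.
p does not divide disc. Compute Legendre symbol (d/p):
6^((23-1)/2) mod 23 = 1
(d/p) = 1, so p splits: (p) = P*P' with e=1, f=1, g=2.
Therefore p is split.

split


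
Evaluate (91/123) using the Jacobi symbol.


Compute (91/123) via quadratic reciprocity:
  reciprocity: (91/123) -> -(123/91)
  reduce: (32/91)
  pull out 2: (2/91) = -1  (since 91 mod 8 = 3)
  pull out 2: (2/91) = -1  (since 91 mod 8 = 3)
  pull out 2: (2/91) = -1  (since 91 mod 8 = 3)
  pull out 2: (2/91) = -1  (since 91 mod 8 = 3)
  pull out 2: (2/91) = -1  (since 91 mod 8 = 3)
  (1/91) = 1
Product of signs = 1

1


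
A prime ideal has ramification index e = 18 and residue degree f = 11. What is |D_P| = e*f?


|D_P| = e * f
= 18 * 11
= 198

198


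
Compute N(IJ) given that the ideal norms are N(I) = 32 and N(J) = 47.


N(IJ) = N(I) * N(J)
= 32 * 47
= 1504

1504


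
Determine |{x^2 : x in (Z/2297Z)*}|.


For prime p, the number of non-zero quadratic residues is (p-1)/2.
= (2297-1)/2
= 1148

1148


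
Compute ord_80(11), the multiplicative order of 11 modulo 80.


We want ord_80(11), the smallest k >= 1 with 11^k = 1 mod 80.
n = 80 = 2^4 * 5, phi(80) = 32; the order divides phi(n).
Divisors of 32: 1, 2, 4, 8, 16, 32
Repeated squaring mod 80: 11^1 = 11, 11^2 = 41, 11^4 = 1, 11^8 = 1, 11^16 = 1, 11^32 = 1
Test divisors in increasing order:
  k=1: 11^1 = 11 mod 80
  k=2: 11^2 = 41 mod 80
  k=4: 11^4 = 1 mod 80  <- first divisor giving 1
Order = 4

4


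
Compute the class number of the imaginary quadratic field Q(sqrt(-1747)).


K = Q(sqrt(-1747)). d mod 4 = 1, so D = disc(K) = d = -1747
h(K) equals the number of primitive reduced positive-definite forms (a, b, c) = a*x^2 + b*x*y + c*y^2 with b^2 - 4ac = D,
where reduced means |b| <= a <= c, with b >= 0 whenever |b| = a or a = c, and primitive means gcd(a, b, c) = 1.
Reduced forces 3a^2 <= |D| = 1747, so 1 <= a <= 24; b must have the parity of D, and c = (b^2 - D)/(4a) must be an integer >= a.
Enumerate a = 1..24, b in [-a, a]:
  a=1: (1, 1, 437)  [1]
  a=2..16: none
  a=17: (17, -15, 29), (17, 15, 29)  [2]
  a=18: none
  a=19: (19, -1, 23), (19, 1, 23)  [2]
  a=20..24: none
Total reduced forms: 1 + 2 + 2 = 5
h = 5

5


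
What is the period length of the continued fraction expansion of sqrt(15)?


Run the CF algorithm for sqrt(15).
a_0 = floor(sqrt(15)) = 3; set m_0=0, q_0=1.
Recurrence: m' = q*a - m,  q' = (d - m'^2)/q,  a' = floor((a_0 + m')/q').
  step 1: m=3, q=6, a=1
  step 2: m=3, q=1, a=6
a_2 = 2*a_0 = 6, so the period closes here.
sqrt(15) = [3; 1, 6]
Period length = 2

2


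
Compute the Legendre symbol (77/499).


p = 499 is prime, so compute (77/499) with the reciprocity algorithm (Jacobi-symbol steps: pull out 2s via (2/n), flip via reciprocity, reduce):
  reciprocity: (77/499) -> +(499/77)
  reduce: (37/77)
  reciprocity: (37/77) -> +(77/37)
  reduce: (3/37)
  reciprocity: (3/37) -> +(37/3)
  reduce: (1/3)
  (1/3) = 1
Product of signs = 1
(77/499) = 1

1


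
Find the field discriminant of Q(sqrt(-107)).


For K = Q(sqrt(d)) with d squarefree: disc(K) = d if d = 1 mod 4, and disc(K) = 4d if d = 2 or 3 mod 4.
Here d = -107, and d mod 4 = 1.
d = 1 mod 4 (O_K = Z[(1+sqrt(d))/2]), so disc(K) = d = -107

-107


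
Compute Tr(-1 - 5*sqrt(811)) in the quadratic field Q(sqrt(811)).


Tr(a + b*sqrt(d)) = (a + b*sqrt(d)) + (a - b*sqrt(d)) = 2a
= 2 * (-1)
= -2

-2


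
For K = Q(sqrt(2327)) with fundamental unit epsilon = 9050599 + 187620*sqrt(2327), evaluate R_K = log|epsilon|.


epsilon = 9050599 + 187620*sqrt(2327)
= 1.8101e+07
R = ln(1.8101e+07)
= 16.7115

16.7115


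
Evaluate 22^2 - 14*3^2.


x^2 - d*y^2
= 22^2 - 14*3^2
= 484 - 126
= 358

358


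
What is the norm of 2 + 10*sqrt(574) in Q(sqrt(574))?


N(a + b*sqrt(d)) = a^2 - d*b^2
= (2)^2 - (574)*(10)^2
= 4 - 57400
= -57396

-57396


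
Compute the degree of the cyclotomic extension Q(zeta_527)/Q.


The degree equals Euler's totient phi(527).
527 = 17 * 31
phi(527) = 480

480


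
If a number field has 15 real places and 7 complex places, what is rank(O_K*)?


By Dirichlet's unit theorem:
rank = r1 + r2 - 1
= 15 + 7 - 1
= 21

21


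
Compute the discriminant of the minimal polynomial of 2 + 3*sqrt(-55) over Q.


The element 2 + 3*sqrt(-55) has minimal polynomial:
x^2 - 4*x + 499
Discriminant = (-4)^2 - 4*(499)
= 16 - 1996
= -1980

-1980


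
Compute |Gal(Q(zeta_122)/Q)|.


|Gal(Q(zeta_122)/Q)| = phi(122)
= 60

60


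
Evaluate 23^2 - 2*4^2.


x^2 - d*y^2
= 23^2 - 2*4^2
= 529 - 32
= 497

497


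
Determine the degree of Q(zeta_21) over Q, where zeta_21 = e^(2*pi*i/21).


The degree equals Euler's totient phi(21).
21 = 3 * 7
phi(21) = 12

12


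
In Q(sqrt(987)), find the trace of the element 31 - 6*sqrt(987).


Tr(a + b*sqrt(d)) = (a + b*sqrt(d)) + (a - b*sqrt(d)) = 2a
= 2 * (31)
= 62

62


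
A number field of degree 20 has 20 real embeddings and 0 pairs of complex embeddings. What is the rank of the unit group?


By Dirichlet's unit theorem:
rank = r1 + r2 - 1
= 20 + 0 - 1
= 19

19


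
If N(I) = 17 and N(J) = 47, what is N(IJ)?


N(IJ) = N(I) * N(J)
= 17 * 47
= 799

799


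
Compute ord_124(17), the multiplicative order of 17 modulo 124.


We want ord_124(17), the smallest k >= 1 with 17^k = 1 mod 124.
n = 124 = 2^2 * 31, phi(124) = 60; the order divides phi(n).
Divisors of 60: 1, 2, 3, 4, 5, 6, 10, 12, 15, 20, 30, 60
Repeated squaring mod 124: 17^1 = 17, 17^2 = 41, 17^4 = 69, 17^8 = 49, 17^16 = 45, 17^32 = 41
Test divisors in increasing order:
  k=1: 17^1 = 17 mod 124
  k=2: 17^2 = 41 mod 124
  k=3: 17^3 = 41 * 17 = 77 mod 124
  k=4: 17^4 = 69 mod 124
  k=5: 17^5 = 69 * 17 = 57 mod 124
  k=6: 17^6 = 69 * 41 = 101 mod 124
  k=10: 17^10 = 49 * 41 = 25 mod 124
  k=12: 17^12 = 49 * 69 = 33 mod 124
  k=15: 17^15 = 49 * 69 * 41 * 17 = 61 mod 124
  k=20: 17^20 = 45 * 69 = 5 mod 124
  k=30: 17^30 = 45 * 49 * 69 * 41 = 1 mod 124  <- first divisor giving 1
Order = 30

30


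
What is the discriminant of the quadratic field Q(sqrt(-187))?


For K = Q(sqrt(d)) with d squarefree: disc(K) = d if d = 1 mod 4, and disc(K) = 4d if d = 2 or 3 mod 4.
Here d = -187, and d mod 4 = 1.
d = 1 mod 4 (O_K = Z[(1+sqrt(d))/2]), so disc(K) = d = -187

-187


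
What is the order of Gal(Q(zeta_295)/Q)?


|Gal(Q(zeta_295)/Q)| = phi(295)
= 232

232


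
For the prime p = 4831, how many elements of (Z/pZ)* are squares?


For prime p, the number of non-zero quadratic residues is (p-1)/2.
= (4831-1)/2
= 2415

2415


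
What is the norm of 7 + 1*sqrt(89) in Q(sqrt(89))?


N(a + b*sqrt(d)) = a^2 - d*b^2
= (7)^2 - (89)*(1)^2
= 49 - 89
= -40

-40


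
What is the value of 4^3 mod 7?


p = 7 is prime and the exponent is (p-1)/2 = 3, so by Euler's criterion 4^3 = (4/7) = +1 or -1 mod 7.
Compute by square-and-multiply:
  3 = 2 + 1 (binary 11)
  Repeated squaring mod 7: 4^1 = 4, 4^2 = 2
  4^3 = 4^2 * 4^1 = 2 * 4 mod 7
    2 * 4 = 8 = 1 mod 7
  4^3 = 1 mod 7
Result 1: 4 is a quadratic residue mod 7.
4^3 mod 7 = 1

1


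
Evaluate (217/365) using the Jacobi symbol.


Compute (217/365) via quadratic reciprocity:
  reciprocity: (217/365) -> +(365/217)
  reduce: (148/217)
  pull out 2: (2/217) = +1  (since 217 mod 8 = 1)
  pull out 2: (2/217) = +1  (since 217 mod 8 = 1)
  reciprocity: (37/217) -> +(217/37)
  reduce: (32/37)
  pull out 2: (2/37) = -1  (since 37 mod 8 = 5)
  pull out 2: (2/37) = -1  (since 37 mod 8 = 5)
  pull out 2: (2/37) = -1  (since 37 mod 8 = 5)
  pull out 2: (2/37) = -1  (since 37 mod 8 = 5)
  pull out 2: (2/37) = -1  (since 37 mod 8 = 5)
  (1/37) = 1
Product of signs = -1

-1


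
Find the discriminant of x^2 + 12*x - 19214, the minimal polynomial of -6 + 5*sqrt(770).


The element -6 + 5*sqrt(770) has minimal polynomial:
x^2 + 12*x - 19214
Discriminant = (12)^2 - 4*(-19214)
= 144 + 76856
= 77000

77000


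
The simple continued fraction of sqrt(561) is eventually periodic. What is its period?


Run the CF algorithm for sqrt(561).
a_0 = floor(sqrt(561)) = 23; set m_0=0, q_0=1.
Recurrence: m' = q*a - m,  q' = (d - m'^2)/q,  a' = floor((a_0 + m')/q').
  step 1: m=23, q=32, a=1
  step 2: m=9, q=15, a=2
  step 3: m=21, q=8, a=5
  step 4: m=19, q=25, a=1
  step 5: m=6, q=21, a=1
  step 6: m=15, q=16, a=2
  step 7: m=17, q=17, a=2
  step 8: m=17, q=16, a=2
  step 9: m=15, q=21, a=1
  step 10: m=6, q=25, a=1
  step 11: m=19, q=8, a=5
  step 12: m=21, q=15, a=2
  step 13: m=9, q=32, a=1
  step 14: m=23, q=1, a=46
a_14 = 2*a_0 = 46, so the period closes here.
sqrt(561) = [23; 1, 2, 5, 1, 1, 2, 2, 2, 1, 1, 5, 2, 1, 46]
Period length = 14

14


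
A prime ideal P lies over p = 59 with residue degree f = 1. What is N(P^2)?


N(P^a) = p^(a*f)
= 59^(2*1)
= 59^2
= 3481

3481


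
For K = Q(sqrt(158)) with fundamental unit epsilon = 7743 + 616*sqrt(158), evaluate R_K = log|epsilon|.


epsilon = 7743 + 616*sqrt(158)
= 15485.9999
R = ln(15485.9999)
= 9.6477

9.6477


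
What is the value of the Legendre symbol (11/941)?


p = 941 is prime, so compute (11/941) with the reciprocity algorithm (Jacobi-symbol steps: pull out 2s via (2/n), flip via reciprocity, reduce):
  reciprocity: (11/941) -> +(941/11)
  reduce: (6/11)
  pull out 2: (2/11) = -1  (since 11 mod 8 = 3)
  reciprocity: (3/11) -> -(11/3)
  reduce: (2/3)
  pull out 2: (2/3) = -1  (since 3 mod 8 = 3)
  (1/3) = 1
Product of signs = -1
(11/941) = -1

-1


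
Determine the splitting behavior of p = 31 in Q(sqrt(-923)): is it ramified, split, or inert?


K = Q(sqrt(-923)). Since d mod 4 = 1, disc(K) = -923.
Check p | disc: -923 mod 31 = 7.
p does not divide disc. Compute Legendre symbol (d/p):
7^((31-1)/2) mod 31 = 1
(d/p) = 1, so p splits: (p) = P*P' with e=1, f=1, g=2.
Therefore p is split.

split


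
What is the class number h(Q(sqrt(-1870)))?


K = Q(sqrt(-1870)). d mod 4 = 2, so D = disc(K) = 4d = -7480
h(K) equals the number of primitive reduced positive-definite forms (a, b, c) = a*x^2 + b*x*y + c*y^2 with b^2 - 4ac = D,
where reduced means |b| <= a <= c, with b >= 0 whenever |b| = a or a = c, and primitive means gcd(a, b, c) = 1.
Reduced forces 3a^2 <= |D| = 7480, so 1 <= a <= 49; b must have the parity of D, and c = (b^2 - D)/(4a) must be an integer >= a.
Enumerate a = 1..49, b in [-a, a]:
  a=1: (1, 0, 1870)  [1]
  a=2: (2, 0, 935)  [1]
  a=3..4: none
  a=5: (5, 0, 374)  [1]
  a=6..9: none
  a=10: (10, 0, 187)  [1]
  a=11: (11, 0, 170)  [1]
  a=12..16: none
  a=17: (17, 0, 110)  [1]
  a=18: none
  a=19: (19, -14, 101), (19, 14, 101)  [2]
  a=20..21: none
  a=22: (22, 0, 85)  [1]
  a=23: (23, -8, 82), (23, 8, 82)  [2]
  a=24..33: none
  a=34: (34, 0, 55)  [1]
  a=35..37: none
  a=38: (38, -24, 53), (38, 24, 53)  [2]
  a=39..40: none
  a=41: (41, -8, 46), (41, 8, 46)  [2]
  a=42..49: none
Total reduced forms: 1 + 1 + 1 + 1 + 1 + 1 + 2 + 1 + 2 + 1 + 2 + 2 = 16
h = 16

16


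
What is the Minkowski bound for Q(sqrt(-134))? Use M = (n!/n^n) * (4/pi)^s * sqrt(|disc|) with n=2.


d = -134, d mod 4 = 2, so disc(K) = 4d = -536; |disc(K)| = 536
Imaginary quadratic field, so n = 2, s = r2 = 1, r1 = 0
M = (n!/n^n) * (4/pi)^s * sqrt(|disc(K)|) = (2!/2^2) * (4/pi)^1 * sqrt(536)
= 0.5 * 1.273240 * 23.151674
= 14.7388

14.7388


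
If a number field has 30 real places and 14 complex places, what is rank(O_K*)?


By Dirichlet's unit theorem:
rank = r1 + r2 - 1
= 30 + 14 - 1
= 43

43


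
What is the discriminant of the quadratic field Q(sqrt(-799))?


For K = Q(sqrt(d)) with d squarefree: disc(K) = d if d = 1 mod 4, and disc(K) = 4d if d = 2 or 3 mod 4.
Here d = -799, and d mod 4 = 1.
d = 1 mod 4 (O_K = Z[(1+sqrt(d))/2]), so disc(K) = d = -799

-799


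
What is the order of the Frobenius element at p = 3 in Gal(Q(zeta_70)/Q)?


The Frobenius at p in Gal(Q(zeta_n)/Q) = (Z/nZ)* is the class of p, so its order is ord_70(3), the smallest k >= 1 with 3^k = 1 mod 70.
n = 70 = 2 * 5 * 7, phi(70) = 24; the order divides phi(n).
Divisors of 24: 1, 2, 3, 4, 6, 8, 12, 24
Repeated squaring mod 70: 3^1 = 3, 3^2 = 9, 3^4 = 11, 3^8 = 51, 3^16 = 11
Test divisors in increasing order:
  k=1: 3^1 = 3 mod 70
  k=2: 3^2 = 9 mod 70
  k=3: 3^3 = 9 * 3 = 27 mod 70
  k=4: 3^4 = 11 mod 70
  k=6: 3^6 = 11 * 9 = 29 mod 70
  k=8: 3^8 = 51 mod 70
  k=12: 3^12 = 51 * 11 = 1 mod 70  <- first divisor giving 1
Order = 12

12


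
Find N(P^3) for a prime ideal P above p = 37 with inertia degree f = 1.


N(P^a) = p^(a*f)
= 37^(3*1)
= 37^3
= 50653

50653


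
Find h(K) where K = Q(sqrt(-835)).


K = Q(sqrt(-835)). d mod 4 = 1, so D = disc(K) = d = -835
h(K) equals the number of primitive reduced positive-definite forms (a, b, c) = a*x^2 + b*x*y + c*y^2 with b^2 - 4ac = D,
where reduced means |b| <= a <= c, with b >= 0 whenever |b| = a or a = c, and primitive means gcd(a, b, c) = 1.
Reduced forces 3a^2 <= |D| = 835, so 1 <= a <= 16; b must have the parity of D, and c = (b^2 - D)/(4a) must be an integer >= a.
Enumerate a = 1..16, b in [-a, a]:
  a=1: (1, 1, 209)  [1]
  a=2..4: none
  a=5: (5, 5, 43)  [1]
  a=6..10: none
  a=11: (11, -1, 19), (11, 1, 19)  [2]
  a=12: none
  a=13: (13, -7, 17), (13, 7, 17)  [2]
  a=14..16: none
Total reduced forms: 1 + 1 + 2 + 2 = 6
h = 6

6


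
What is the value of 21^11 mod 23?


p = 23 is prime and the exponent is (p-1)/2 = 11, so by Euler's criterion 21^11 = (21/23) = +1 or -1 mod 23.
Compute by square-and-multiply:
  11 = 8 + 2 + 1 (binary 1011)
  Repeated squaring mod 23: 21^1 = 21, 21^2 = 4, 21^4 = 16, 21^8 = 3
  21^11 = 21^8 * 21^2 * 21^1 = 3 * 4 * 21 mod 23
    3 * 4 = 12 = 12 mod 23
    12 * 21 = 252 = 22 mod 23
  21^11 = 22 mod 23
Result 22 = p - 1 = -1 mod 23: 21 is a quadratic non-residue mod 23. As a residue in [0, p-1] the value is 22.
21^11 mod 23 = 22

22


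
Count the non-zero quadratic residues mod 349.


For prime p, the number of non-zero quadratic residues is (p-1)/2.
= (349-1)/2
= 174

174


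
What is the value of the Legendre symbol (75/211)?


p = 211 is prime, so compute (75/211) with the reciprocity algorithm (Jacobi-symbol steps: pull out 2s via (2/n), flip via reciprocity, reduce):
  reciprocity: (75/211) -> -(211/75)
  reduce: (61/75)
  reciprocity: (61/75) -> +(75/61)
  reduce: (14/61)
  pull out 2: (2/61) = -1  (since 61 mod 8 = 5)
  reciprocity: (7/61) -> +(61/7)
  reduce: (5/7)
  reciprocity: (5/7) -> +(7/5)
  reduce: (2/5)
  pull out 2: (2/5) = -1  (since 5 mod 8 = 5)
  (1/5) = 1
Product of signs = -1
(75/211) = -1

-1


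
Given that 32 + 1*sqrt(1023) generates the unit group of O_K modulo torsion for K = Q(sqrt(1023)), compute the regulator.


epsilon = 32 + 1*sqrt(1023)
= 63.9844
R = ln(63.9844)
= 4.1586

4.1586


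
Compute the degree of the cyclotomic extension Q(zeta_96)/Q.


The degree equals Euler's totient phi(96).
96 = 2^5 * 3
phi(96) = 32

32


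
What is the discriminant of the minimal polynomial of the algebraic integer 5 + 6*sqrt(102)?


The element 5 + 6*sqrt(102) has minimal polynomial:
x^2 - 10*x - 3647
Discriminant = (-10)^2 - 4*(-3647)
= 100 + 14588
= 14688

14688


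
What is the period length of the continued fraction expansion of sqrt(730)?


Run the CF algorithm for sqrt(730).
a_0 = floor(sqrt(730)) = 27; set m_0=0, q_0=1.
Recurrence: m' = q*a - m,  q' = (d - m'^2)/q,  a' = floor((a_0 + m')/q').
  step 1: m=27, q=1, a=54
a_1 = 2*a_0 = 54, so the period closes here.
sqrt(730) = [27; 54]
Period length = 1

1


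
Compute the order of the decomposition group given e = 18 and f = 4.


|D_P| = e * f
= 18 * 4
= 72

72


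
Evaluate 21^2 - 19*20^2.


x^2 - d*y^2
= 21^2 - 19*20^2
= 441 - 7600
= -7159

-7159


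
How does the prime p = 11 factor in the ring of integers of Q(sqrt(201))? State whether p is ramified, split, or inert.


K = Q(sqrt(201)). Since d mod 4 = 1, disc(K) = 201.
Check p | disc: 201 mod 11 = 3.
p does not divide disc. Compute Legendre symbol (d/p):
3^((11-1)/2) mod 11 = 1
(d/p) = 1, so p splits: (p) = P*P' with e=1, f=1, g=2.
Therefore p is split.

split


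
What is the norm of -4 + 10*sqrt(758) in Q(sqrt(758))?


N(a + b*sqrt(d)) = a^2 - d*b^2
= (-4)^2 - (758)*(10)^2
= 16 - 75800
= -75784

-75784


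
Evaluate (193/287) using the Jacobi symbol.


Compute (193/287) via quadratic reciprocity:
  reciprocity: (193/287) -> +(287/193)
  reduce: (94/193)
  pull out 2: (2/193) = +1  (since 193 mod 8 = 1)
  reciprocity: (47/193) -> +(193/47)
  reduce: (5/47)
  reciprocity: (5/47) -> +(47/5)
  reduce: (2/5)
  pull out 2: (2/5) = -1  (since 5 mod 8 = 5)
  (1/5) = 1
Product of signs = -1

-1


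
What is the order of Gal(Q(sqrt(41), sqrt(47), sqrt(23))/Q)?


The 3 square roots of distinct primes are multiplicatively independent over Q,
so [K:Q] = 2^3 and Gal(K/Q) is isomorphic to (Z/2Z)^3.
|Gal| = 2^3 = 8

8


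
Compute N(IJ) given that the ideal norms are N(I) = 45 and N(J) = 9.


N(IJ) = N(I) * N(J)
= 45 * 9
= 405

405


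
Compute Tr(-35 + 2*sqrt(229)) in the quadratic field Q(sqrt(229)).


Tr(a + b*sqrt(d)) = (a + b*sqrt(d)) + (a - b*sqrt(d)) = 2a
= 2 * (-35)
= -70

-70


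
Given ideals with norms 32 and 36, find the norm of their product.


N(IJ) = N(I) * N(J)
= 32 * 36
= 1152

1152


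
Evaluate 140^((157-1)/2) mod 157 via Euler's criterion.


p = 157 is prime and the exponent is (p-1)/2 = 78, so by Euler's criterion 140^78 = (140/157) = +1 or -1 mod 157.
Compute by square-and-multiply:
  78 = 64 + 8 + 4 + 2 (binary 1001110)
  Repeated squaring mod 157: 140^1 = 140, 140^2 = 132, 140^4 = 154, 140^8 = 9, 140^16 = 81, 140^32 = 124, 140^64 = 147
  140^78 = 140^64 * 140^8 * 140^4 * 140^2 = 147 * 9 * 154 * 132 mod 157
    147 * 9 = 1323 = 67 mod 157
    67 * 154 = 10318 = 113 mod 157
    113 * 132 = 14916 = 1 mod 157
  140^78 = 1 mod 157
Result 1: 140 is a quadratic residue mod 157.
140^78 mod 157 = 1

1


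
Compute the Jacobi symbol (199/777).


Compute (199/777) via quadratic reciprocity:
  reciprocity: (199/777) -> +(777/199)
  reduce: (180/199)
  pull out 2: (2/199) = +1  (since 199 mod 8 = 7)
  pull out 2: (2/199) = +1  (since 199 mod 8 = 7)
  reciprocity: (45/199) -> +(199/45)
  reduce: (19/45)
  reciprocity: (19/45) -> +(45/19)
  reduce: (7/19)
  reciprocity: (7/19) -> -(19/7)
  reduce: (5/7)
  reciprocity: (5/7) -> +(7/5)
  reduce: (2/5)
  pull out 2: (2/5) = -1  (since 5 mod 8 = 5)
  (1/5) = 1
Product of signs = 1

1


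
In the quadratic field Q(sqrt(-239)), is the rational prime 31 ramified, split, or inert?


K = Q(sqrt(-239)). Since d mod 4 = 1, disc(K) = -239.
Check p | disc: -239 mod 31 = 9.
p does not divide disc. Compute Legendre symbol (d/p):
9^((31-1)/2) mod 31 = 1
(d/p) = 1, so p splits: (p) = P*P' with e=1, f=1, g=2.
Therefore p is split.

split


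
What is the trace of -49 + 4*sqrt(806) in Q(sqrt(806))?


Tr(a + b*sqrt(d)) = (a + b*sqrt(d)) + (a - b*sqrt(d)) = 2a
= 2 * (-49)
= -98

-98


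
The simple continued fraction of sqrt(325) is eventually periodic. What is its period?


Run the CF algorithm for sqrt(325).
a_0 = floor(sqrt(325)) = 18; set m_0=0, q_0=1.
Recurrence: m' = q*a - m,  q' = (d - m'^2)/q,  a' = floor((a_0 + m')/q').
  step 1: m=18, q=1, a=36
a_1 = 2*a_0 = 36, so the period closes here.
sqrt(325) = [18; 36]
Period length = 1

1


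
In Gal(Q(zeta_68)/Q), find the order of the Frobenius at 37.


The Frobenius at p in Gal(Q(zeta_n)/Q) = (Z/nZ)* is the class of p, so its order is ord_68(37), the smallest k >= 1 with 37^k = 1 mod 68.
n = 68 = 2^2 * 17, phi(68) = 32; the order divides phi(n).
Divisors of 32: 1, 2, 4, 8, 16, 32
Repeated squaring mod 68: 37^1 = 37, 37^2 = 9, 37^4 = 13, 37^8 = 33, 37^16 = 1, 37^32 = 1
Test divisors in increasing order:
  k=1: 37^1 = 37 mod 68
  k=2: 37^2 = 9 mod 68
  k=4: 37^4 = 13 mod 68
  k=8: 37^8 = 33 mod 68
  k=16: 37^16 = 1 mod 68  <- first divisor giving 1
Order = 16

16


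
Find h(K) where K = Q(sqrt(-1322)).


K = Q(sqrt(-1322)). d mod 4 = 2, so D = disc(K) = 4d = -5288
h(K) equals the number of primitive reduced positive-definite forms (a, b, c) = a*x^2 + b*x*y + c*y^2 with b^2 - 4ac = D,
where reduced means |b| <= a <= c, with b >= 0 whenever |b| = a or a = c, and primitive means gcd(a, b, c) = 1.
Reduced forces 3a^2 <= |D| = 5288, so 1 <= a <= 41; b must have the parity of D, and c = (b^2 - D)/(4a) must be an integer >= a.
Enumerate a = 1..41, b in [-a, a]:
  a=1: (1, 0, 1322)  [1]
  a=2: (2, 0, 661)  [1]
  a=3: (3, -2, 441), (3, 2, 441)  [2]
  a=4..5: none
  a=6: (6, -4, 221), (6, 4, 221)  [2]
  a=7: (7, -2, 189), (7, 2, 189)  [2]
  a=8: none
  a=9: (9, -2, 147), (9, 2, 147)  [2]
  a=10: none
  a=11: (11, -6, 121), (11, 6, 121)  [2]
  a=12: none
  a=13: (13, -4, 102), (13, 4, 102)  [2]
  a=14: (14, -12, 97), (14, 12, 97)  [2]
  a=15..16: none
  a=17: (17, -4, 78), (17, 4, 78)  [2]
  a=18: (18, -16, 77), (18, 16, 77)  [2]
  a=19..20: none
  a=21: (21, -16, 66), (21, -2, 63), (21, 2, 63), (21, 16, 66)  [4]
  a=22: (22, -16, 63), (22, 16, 63)  [2]
  a=23: (23, -18, 61), (23, 18, 61)  [2]
  a=24..25: none
  a=26: (26, -4, 51), (26, 4, 51)  [2]
  a=27: (27, -2, 49), (27, 2, 49)  [2]
  a=28..32: none
  a=33: (33, -28, 46), (33, -16, 42), (33, 16, 42), (33, 28, 46)  [4]
  a=34: (34, -4, 39), (34, 4, 39)  [2]
  a=35..36: none
  a=37: (37, -22, 39), (37, 22, 39)  [2]
  a=38..40: none
  a=41: (41, -40, 42), (41, 40, 42)  [2]
Total reduced forms: 1 + 1 + 2 + 2 + 2 + 2 + 2 + 2 + 2 + 2 + 2 + 4 + 2 + 2 + 2 + 2 + 4 + 2 + 2 + 2 = 42
h = 42

42


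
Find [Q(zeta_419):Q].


The degree equals Euler's totient phi(419).
419 = 419
phi(419) = 418

418


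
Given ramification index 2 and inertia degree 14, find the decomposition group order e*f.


|D_P| = e * f
= 2 * 14
= 28

28


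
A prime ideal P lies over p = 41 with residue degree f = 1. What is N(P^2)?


N(P^a) = p^(a*f)
= 41^(2*1)
= 41^2
= 1681

1681


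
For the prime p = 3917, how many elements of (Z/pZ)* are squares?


For prime p, the number of non-zero quadratic residues is (p-1)/2.
= (3917-1)/2
= 1958

1958


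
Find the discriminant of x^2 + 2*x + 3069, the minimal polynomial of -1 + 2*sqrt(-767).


The element -1 + 2*sqrt(-767) has minimal polynomial:
x^2 + 2*x + 3069
Discriminant = (2)^2 - 4*(3069)
= 4 - 12276
= -12272

-12272


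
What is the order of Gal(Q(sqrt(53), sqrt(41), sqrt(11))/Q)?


The 3 square roots of distinct primes are multiplicatively independent over Q,
so [K:Q] = 2^3 and Gal(K/Q) is isomorphic to (Z/2Z)^3.
|Gal| = 2^3 = 8

8


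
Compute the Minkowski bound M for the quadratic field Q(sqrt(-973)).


d = -973, d mod 4 = 3, so disc(K) = 4d = -3892; |disc(K)| = 3892
Imaginary quadratic field, so n = 2, s = r2 = 1, r1 = 0
M = (n!/n^n) * (4/pi)^s * sqrt(|disc(K)|) = (2!/2^2) * (4/pi)^1 * sqrt(3892)
= 0.5 * 1.273240 * 62.385896
= 39.7161

39.7161


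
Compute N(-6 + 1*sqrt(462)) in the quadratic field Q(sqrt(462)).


N(a + b*sqrt(d)) = a^2 - d*b^2
= (-6)^2 - (462)*(1)^2
= 36 - 462
= -426

-426


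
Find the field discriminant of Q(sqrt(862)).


For K = Q(sqrt(d)) with d squarefree: disc(K) = d if d = 1 mod 4, and disc(K) = 4d if d = 2 or 3 mod 4.
Here d = 862, and d mod 4 = 2.
d = 2 mod 4, not 1 (O_K = Z[sqrt(d)]), so disc(K) = 4d = 4 * (862) = 3448

3448


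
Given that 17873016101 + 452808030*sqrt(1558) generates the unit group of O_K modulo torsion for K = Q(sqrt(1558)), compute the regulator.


epsilon = 17873016101 + 452808030*sqrt(1558)
= 3.5746e+10
R = ln(3.5746e+10)
= 24.2997

24.2997


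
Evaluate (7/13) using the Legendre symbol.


p = 13 is prime, so compute (7/13) with the reciprocity algorithm (Jacobi-symbol steps: pull out 2s via (2/n), flip via reciprocity, reduce):
  reciprocity: (7/13) -> +(13/7)
  reduce: (6/7)
  pull out 2: (2/7) = +1  (since 7 mod 8 = 7)
  reciprocity: (3/7) -> -(7/3)
  reduce: (1/3)
  (1/3) = 1
Product of signs = -1
(7/13) = -1

-1


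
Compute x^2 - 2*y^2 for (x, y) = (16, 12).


x^2 - d*y^2
= 16^2 - 2*12^2
= 256 - 288
= -32

-32


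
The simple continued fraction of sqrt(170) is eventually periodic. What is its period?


Run the CF algorithm for sqrt(170).
a_0 = floor(sqrt(170)) = 13; set m_0=0, q_0=1.
Recurrence: m' = q*a - m,  q' = (d - m'^2)/q,  a' = floor((a_0 + m')/q').
  step 1: m=13, q=1, a=26
a_1 = 2*a_0 = 26, so the period closes here.
sqrt(170) = [13; 26]
Period length = 1

1


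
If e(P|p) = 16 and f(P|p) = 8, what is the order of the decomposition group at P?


|D_P| = e * f
= 16 * 8
= 128

128


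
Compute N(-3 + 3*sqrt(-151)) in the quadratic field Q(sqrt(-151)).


N(a + b*sqrt(d)) = a^2 - d*b^2
= (-3)^2 - (-151)*(3)^2
= 9 + 1359
= 1368

1368


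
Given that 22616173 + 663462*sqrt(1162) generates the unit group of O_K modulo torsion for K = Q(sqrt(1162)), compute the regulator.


epsilon = 22616173 + 663462*sqrt(1162)
= 4.5232e+07
R = ln(4.5232e+07)
= 17.6273

17.6273


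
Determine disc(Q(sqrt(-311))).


For K = Q(sqrt(d)) with d squarefree: disc(K) = d if d = 1 mod 4, and disc(K) = 4d if d = 2 or 3 mod 4.
Here d = -311, and d mod 4 = 1.
d = 1 mod 4 (O_K = Z[(1+sqrt(d))/2]), so disc(K) = d = -311

-311


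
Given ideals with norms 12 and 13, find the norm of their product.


N(IJ) = N(I) * N(J)
= 12 * 13
= 156

156


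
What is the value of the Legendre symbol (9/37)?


p = 37 is prime, so compute (9/37) with the reciprocity algorithm (Jacobi-symbol steps: pull out 2s via (2/n), flip via reciprocity, reduce):
  reciprocity: (9/37) -> +(37/9)
  reduce: (1/9)
  (1/9) = 1
Product of signs = 1
(9/37) = 1

1


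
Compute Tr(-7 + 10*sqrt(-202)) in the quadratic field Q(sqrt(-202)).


Tr(a + b*sqrt(d)) = (a + b*sqrt(d)) + (a - b*sqrt(d)) = 2a
= 2 * (-7)
= -14

-14


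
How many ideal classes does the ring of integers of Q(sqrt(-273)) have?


K = Q(sqrt(-273)). d mod 4 = 3, so D = disc(K) = 4d = -1092
h(K) equals the number of primitive reduced positive-definite forms (a, b, c) = a*x^2 + b*x*y + c*y^2 with b^2 - 4ac = D,
where reduced means |b| <= a <= c, with b >= 0 whenever |b| = a or a = c, and primitive means gcd(a, b, c) = 1.
Reduced forces 3a^2 <= |D| = 1092, so 1 <= a <= 19; b must have the parity of D, and c = (b^2 - D)/(4a) must be an integer >= a.
Enumerate a = 1..19, b in [-a, a]:
  a=1: (1, 0, 273)  [1]
  a=2: (2, 2, 137)  [1]
  a=3: (3, 0, 91)  [1]
  a=4..5: none
  a=6: (6, 6, 47)  [1]
  a=7: (7, 0, 39)  [1]
  a=8..12: none
  a=13: (13, 0, 21)  [1]
  a=14: (14, 14, 23)  [1]
  a=15..16: none
  a=17: (17, 8, 17)  [1]
  a=18..19: none
Total reduced forms: 1 + 1 + 1 + 1 + 1 + 1 + 1 + 1 = 8
h = 8

8


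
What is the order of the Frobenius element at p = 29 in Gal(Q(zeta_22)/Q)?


The Frobenius at p in Gal(Q(zeta_n)/Q) = (Z/nZ)* is the class of p, so its order is ord_22(29), the smallest k >= 1 with 29^k = 1 mod 22.
n = 22 = 2 * 11, phi(22) = 10; the order divides phi(n).
Divisors of 10: 1, 2, 5, 10
Repeated squaring mod 22: 29^1 = 7, 29^2 = 5, 29^4 = 3, 29^8 = 9
Test divisors in increasing order:
  k=1: 29^1 = 7 mod 22
  k=2: 29^2 = 5 mod 22
  k=5: 29^5 = 3 * 7 = 21 mod 22
  k=10: 29^10 = 9 * 5 = 1 mod 22  <- first divisor giving 1
Order = 10

10


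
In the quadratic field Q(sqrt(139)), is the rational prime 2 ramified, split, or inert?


K = Q(sqrt(139)). Since d mod 4 = 3, disc(K) = 556.
Check p | disc: 556 mod 2 = 0.
p divides disc, so p ramifies: (p) = P^2 with e=2, f=1, g=1.
Therefore p is ramified.

ramified


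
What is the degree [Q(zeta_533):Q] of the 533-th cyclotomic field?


The degree equals Euler's totient phi(533).
533 = 13 * 41
phi(533) = 480

480


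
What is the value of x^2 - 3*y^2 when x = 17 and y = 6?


x^2 - d*y^2
= 17^2 - 3*6^2
= 289 - 108
= 181

181


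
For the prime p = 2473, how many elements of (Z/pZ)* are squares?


For prime p, the number of non-zero quadratic residues is (p-1)/2.
= (2473-1)/2
= 1236

1236


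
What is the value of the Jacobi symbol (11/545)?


Compute (11/545) via quadratic reciprocity:
  reciprocity: (11/545) -> +(545/11)
  reduce: (6/11)
  pull out 2: (2/11) = -1  (since 11 mod 8 = 3)
  reciprocity: (3/11) -> -(11/3)
  reduce: (2/3)
  pull out 2: (2/3) = -1  (since 3 mod 8 = 3)
  (1/3) = 1
Product of signs = -1

-1


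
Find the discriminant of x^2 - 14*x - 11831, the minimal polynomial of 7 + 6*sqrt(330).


The element 7 + 6*sqrt(330) has minimal polynomial:
x^2 - 14*x - 11831
Discriminant = (-14)^2 - 4*(-11831)
= 196 + 47324
= 47520

47520


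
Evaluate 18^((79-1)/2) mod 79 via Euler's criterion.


p = 79 is prime and the exponent is (p-1)/2 = 39, so by Euler's criterion 18^39 = (18/79) = +1 or -1 mod 79.
Compute by square-and-multiply:
  39 = 32 + 4 + 2 + 1 (binary 100111)
  Repeated squaring mod 79: 18^1 = 18, 18^2 = 8, 18^4 = 64, 18^8 = 67, 18^16 = 65, 18^32 = 38
  18^39 = 18^32 * 18^4 * 18^2 * 18^1 = 38 * 64 * 8 * 18 mod 79
    38 * 64 = 2432 = 62 mod 79
    62 * 8 = 496 = 22 mod 79
    22 * 18 = 396 = 1 mod 79
  18^39 = 1 mod 79
Result 1: 18 is a quadratic residue mod 79.
18^39 mod 79 = 1

1


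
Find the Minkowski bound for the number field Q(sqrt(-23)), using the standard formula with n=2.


d = -23, d mod 4 = 1, so disc(K) = d = -23; |disc(K)| = 23
Imaginary quadratic field, so n = 2, s = r2 = 1, r1 = 0
M = (n!/n^n) * (4/pi)^s * sqrt(|disc(K)|) = (2!/2^2) * (4/pi)^1 * sqrt(23)
= 0.5 * 1.273240 * 4.795832
= 3.0531

3.0531


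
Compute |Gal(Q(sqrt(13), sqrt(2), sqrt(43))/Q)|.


The 3 square roots of distinct primes are multiplicatively independent over Q,
so [K:Q] = 2^3 and Gal(K/Q) is isomorphic to (Z/2Z)^3.
|Gal| = 2^3 = 8

8


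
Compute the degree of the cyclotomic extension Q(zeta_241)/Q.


The degree equals Euler's totient phi(241).
241 = 241
phi(241) = 240

240


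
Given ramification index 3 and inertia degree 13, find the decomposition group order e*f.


|D_P| = e * f
= 3 * 13
= 39

39


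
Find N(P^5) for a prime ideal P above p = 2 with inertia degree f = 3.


N(P^a) = p^(a*f)
= 2^(5*3)
= 2^15
= 32768

32768


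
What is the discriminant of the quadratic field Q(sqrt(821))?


For K = Q(sqrt(d)) with d squarefree: disc(K) = d if d = 1 mod 4, and disc(K) = 4d if d = 2 or 3 mod 4.
Here d = 821, and d mod 4 = 1.
d = 1 mod 4 (O_K = Z[(1+sqrt(d))/2]), so disc(K) = d = 821

821


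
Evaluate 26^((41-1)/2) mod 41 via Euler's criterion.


p = 41 is prime and the exponent is (p-1)/2 = 20, so by Euler's criterion 26^20 = (26/41) = +1 or -1 mod 41.
Compute by square-and-multiply:
  20 = 16 + 4 (binary 10100)
  Repeated squaring mod 41: 26^1 = 26, 26^2 = 20, 26^4 = 31, 26^8 = 18, 26^16 = 37
  26^20 = 26^16 * 26^4 = 37 * 31 mod 41
    37 * 31 = 1147 = 40 mod 41
  26^20 = 40 mod 41
Result 40 = p - 1 = -1 mod 41: 26 is a quadratic non-residue mod 41. As a residue in [0, p-1] the value is 40.
26^20 mod 41 = 40

40


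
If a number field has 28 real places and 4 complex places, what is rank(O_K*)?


By Dirichlet's unit theorem:
rank = r1 + r2 - 1
= 28 + 4 - 1
= 31

31


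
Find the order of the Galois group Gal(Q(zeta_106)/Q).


|Gal(Q(zeta_106)/Q)| = phi(106)
= 52

52


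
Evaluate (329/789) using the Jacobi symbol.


Compute (329/789) via quadratic reciprocity:
  reciprocity: (329/789) -> +(789/329)
  reduce: (131/329)
  reciprocity: (131/329) -> +(329/131)
  reduce: (67/131)
  reciprocity: (67/131) -> -(131/67)
  reduce: (64/67)
  pull out 2: (2/67) = -1  (since 67 mod 8 = 3)
  pull out 2: (2/67) = -1  (since 67 mod 8 = 3)
  pull out 2: (2/67) = -1  (since 67 mod 8 = 3)
  pull out 2: (2/67) = -1  (since 67 mod 8 = 3)
  pull out 2: (2/67) = -1  (since 67 mod 8 = 3)
  pull out 2: (2/67) = -1  (since 67 mod 8 = 3)
  (1/67) = 1
Product of signs = -1

-1


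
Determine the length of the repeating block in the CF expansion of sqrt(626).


Run the CF algorithm for sqrt(626).
a_0 = floor(sqrt(626)) = 25; set m_0=0, q_0=1.
Recurrence: m' = q*a - m,  q' = (d - m'^2)/q,  a' = floor((a_0 + m')/q').
  step 1: m=25, q=1, a=50
a_1 = 2*a_0 = 50, so the period closes here.
sqrt(626) = [25; 50]
Period length = 1

1


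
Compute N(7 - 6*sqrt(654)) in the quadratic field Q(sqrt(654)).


N(a + b*sqrt(d)) = a^2 - d*b^2
= (7)^2 - (654)*(-6)^2
= 49 - 23544
= -23495

-23495
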